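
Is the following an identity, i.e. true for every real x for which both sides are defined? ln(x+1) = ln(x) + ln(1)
Claim: ln(x+1) = ln(x) + ln(1).
Test a specific point where both sides are defined: x = 1.
LHS = ln(x+1) ≈ 0.6931
RHS = ln(x) + ln(1) ≈ 0.0000
Since 0.6931 ≠ 0.0000, the equation fails at this point, so it cannot hold for every real x for which both sides are defined.
ln(1) = 0, so the right side is just ln(x), which differs from ln(x+1).

Conclusion: No, this is NOT an identity.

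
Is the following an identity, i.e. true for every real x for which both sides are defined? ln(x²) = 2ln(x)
Claim: ln(x²) = 2ln(x).
Reasoning: The right side requires x > 0. For x > 0, x² = (e^(ln x))² = e^(2ln x), so ln(x²) = 2ln(x). (For x < 0 the right side is undefined, so those values are outside the claim.)
So the two sides agree for every real x for which both sides are defined.

Conclusion: Yes, this is an identity.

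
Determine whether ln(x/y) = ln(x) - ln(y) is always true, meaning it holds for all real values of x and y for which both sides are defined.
Claim: ln(x/y) = ln(x) - ln(y).
Reasoning: Both sides are simultaneously defined only when x, y > 0. Write x = e^p, y = e^q. Then x/y = e^(p-q), so ln(x/y) = p - q = ln(x) - ln(y).
So the two sides agree for all real values of x and y for which both sides are defined.

Conclusion: Yes, this is an identity.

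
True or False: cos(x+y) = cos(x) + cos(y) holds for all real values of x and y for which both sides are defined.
Claim: cos(x+y) = cos(x) + cos(y).
Test a specific point where both sides are defined: x = π, y = π/2.
LHS = cos(x+y) ≈ 0.0000
RHS = cos(x) + cos(y) ≈ -1.0000
Since 0.0000 ≠ -1.0000, the equation fails at this point, so it cannot hold for all real values of x and y for which both sides are defined.
The correct expansion is cos(x+y) = cos(x)cos(y) - sin(x)sin(y); cosine is not additive.

Conclusion: False.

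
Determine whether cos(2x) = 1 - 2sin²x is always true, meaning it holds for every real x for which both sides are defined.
Yes, this is an identity.

Claim: cos(2x) = 1 - 2sin²x.
Reasoning: cos(2x) = cos²x - sin²x. Replace cos²x by 1 - sin²x: (1 - sin²x) - sin²x = 1 - 2sin²x.
So the two sides agree for every real x for which both sides are defined.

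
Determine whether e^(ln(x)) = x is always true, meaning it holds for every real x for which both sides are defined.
Claim: e^(ln(x)) = x.
Reasoning: For x > 0, ln(x) is by definition the exponent p such that e^p = x. Raising e to that exponent therefore returns x: e^(ln x) = x.
So the two sides agree for every real x for which both sides are defined.

Conclusion: Yes, this is an identity.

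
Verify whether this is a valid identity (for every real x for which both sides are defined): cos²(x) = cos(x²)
No, this is NOT an identity.

Claim: cos²(x) = cos(x²).
Test a specific point where both sides are defined: x = π/4.
LHS = cos²(x) ≈ 0.5000
RHS = cos(x²) ≈ 0.8157
Since 0.5000 ≠ 0.8157, the equation fails at this point, so it cannot hold for every real x for which both sides are defined.
cos²(x) means (cos x)², squaring the output; cos(x²) squares the input. These are different functions.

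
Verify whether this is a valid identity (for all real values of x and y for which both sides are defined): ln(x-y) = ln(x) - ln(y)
No, this is NOT an identity.

Claim: ln(x-y) = ln(x) - ln(y).
Test a specific point where both sides are defined: x = 3/2, y = 1/2.
LHS = ln(x-y) ≈ 0.0000
RHS = ln(x) - ln(y) ≈ 1.0986
Since 0.0000 ≠ 1.0986, the equation fails at this point, so it cannot hold for all real values of x and y for which both sides are defined.
ln(x) - ln(y) = ln(x/y), not ln(x-y).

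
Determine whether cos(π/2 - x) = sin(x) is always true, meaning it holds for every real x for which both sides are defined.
Yes, this is an identity.

Claim: cos(π/2 - x) = sin(x).
Reasoning: Use cos(u - v) = cos(u)cos(v) + sin(u)sin(v) with u = π/2, v = x: cos(π/2)cos(x) + sin(π/2)sin(x) = 0·cos(x) + 1·sin(x) = sin(x).
So the two sides agree for every real x for which both sides are defined.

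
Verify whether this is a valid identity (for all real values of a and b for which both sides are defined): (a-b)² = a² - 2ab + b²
Yes, this is an identity.

Claim: (a-b)² = a² - 2ab + b².
Reasoning: Expand: (a-b)² = (a-b)(a-b) = a·a - a·b - b·a + b·b = a² - 2ab + b².
So the two sides agree for all real values of a and b for which both sides are defined.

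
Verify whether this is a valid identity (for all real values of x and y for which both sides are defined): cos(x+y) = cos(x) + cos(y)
Claim: cos(x+y) = cos(x) + cos(y).
Test a specific point where both sides are defined: x = π, y = π/4.
LHS = cos(x+y) ≈ -0.7071
RHS = cos(x) + cos(y) ≈ -0.2929
Since -0.7071 ≠ -0.2929, the equation fails at this point, so it cannot hold for all real values of x and y for which both sides are defined.
The correct expansion is cos(x+y) = cos(x)cos(y) - sin(x)sin(y); cosine is not additive.

Conclusion: No, this is NOT an identity.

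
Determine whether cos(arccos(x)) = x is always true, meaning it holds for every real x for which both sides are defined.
Claim: cos(arccos(x)) = x.
Reasoning: For -1 ≤ x ≤ 1 (where arccos is defined), arccos(x) is by definition an angle whose cosine equals x. Taking the cosine of that angle returns x. (Note the other order, arccos(cos x) = x, is NOT an identity.)
So the two sides agree for every real x for which both sides are defined.

Conclusion: Yes, this is an identity.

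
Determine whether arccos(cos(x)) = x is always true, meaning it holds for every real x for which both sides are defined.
No, this is NOT an identity.

Claim: arccos(cos(x)) = x.
Test a specific point where both sides are defined: x = -π/2.
LHS = arccos(cos(x)) ≈ 1.5708
RHS = x ≈ -1.5708
Since 1.5708 ≠ -1.5708, the equation fails at this point, so it cannot hold for every real x for which both sides are defined.
arccos only returns values in [0, π], so arccos(cos(x)) = x holds only for x in that interval, not for all real x.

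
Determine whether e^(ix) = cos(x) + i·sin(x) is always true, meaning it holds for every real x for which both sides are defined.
Claim: e^(ix) = cos(x) + i·sin(x).
Reasoning: Euler's formula. Expand e^(ix) = Σ (ix)^k / k!. Since i² = -1, the even-k terms are Σ (-1)^m x^(2m)/(2m)! = cos(x) and the odd-k terms are i · Σ (-1)^m x^(2m+1)/(2m+1)! = i·sin(x).
So the two sides agree for every real x for which both sides are defined.

Conclusion: Yes, this is an identity.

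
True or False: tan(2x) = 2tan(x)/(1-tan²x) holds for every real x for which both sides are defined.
True.

Claim: tan(2x) = 2tan(x)/(1-tan²x).
Reasoning: tan(2x) = sin(2x)/cos(2x) = 2sin(x)cos(x) / (cos²x - sin²x). Divide numerator and denominator by cos²x: 2tan(x) / (1 - tan²x).
So the two sides agree for every real x for which both sides are defined.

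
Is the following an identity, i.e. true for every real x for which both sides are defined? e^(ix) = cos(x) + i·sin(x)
Yes, this is an identity.

Claim: e^(ix) = cos(x) + i·sin(x).
Reasoning: Euler's formula. Expand e^(ix) = Σ (ix)^k / k!. Since i² = -1, the even-k terms are Σ (-1)^m x^(2m)/(2m)! = cos(x) and the odd-k terms are i · Σ (-1)^m x^(2m+1)/(2m+1)! = i·sin(x).
So the two sides agree for every real x for which both sides are defined.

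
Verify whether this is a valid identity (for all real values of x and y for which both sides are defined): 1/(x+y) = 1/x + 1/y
Claim: 1/(x+y) = 1/x + 1/y.
Test a specific point where both sides are defined: x = 4, y = 3/2.
LHS = 1/(x+y) ≈ 0.1818
RHS = 1/x + 1/y ≈ 0.9167
Since 0.1818 ≠ 0.9167, the equation fails at this point, so it cannot hold for all real values of x and y for which both sides are defined.
1/x + 1/y = (x+y)/(xy), which is not 1/(x+y).

Conclusion: No, this is NOT an identity.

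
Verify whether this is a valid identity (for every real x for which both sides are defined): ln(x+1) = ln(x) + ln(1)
Claim: ln(x+1) = ln(x) + ln(1).
Test a specific point where both sides are defined: x = 3.
LHS = ln(x+1) ≈ 1.3863
RHS = ln(x) + ln(1) ≈ 1.0986
Since 1.3863 ≠ 1.0986, the equation fails at this point, so it cannot hold for every real x for which both sides are defined.
ln(1) = 0, so the right side is just ln(x), which differs from ln(x+1).

Conclusion: No, this is NOT an identity.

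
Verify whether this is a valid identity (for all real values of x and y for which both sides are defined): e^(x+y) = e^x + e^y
No, this is NOT an identity.

Claim: e^(x+y) = e^x + e^y.
Test a specific point where both sides are defined: x = 1, y = 3.
LHS = e^(x+y) ≈ 54.5982
RHS = e^x + e^y ≈ 22.8038
Since 54.5982 ≠ 22.8038, the equation fails at this point, so it cannot hold for all real values of x and y for which both sides are defined.
The correct rule is e^(x+y) = e^x · e^y (a product, not a sum).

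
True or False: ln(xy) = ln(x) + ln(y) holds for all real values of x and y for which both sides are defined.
Claim: ln(xy) = ln(x) + ln(y).
Reasoning: Both sides are simultaneously defined only when x, y > 0. Write x = e^p, y = e^q (p = ln x, q = ln y). Then xy = e^p · e^q = e^(p+q), so ln(xy) = p + q = ln(x) + ln(y).
So the two sides agree for all real values of x and y for which both sides are defined.

Conclusion: True.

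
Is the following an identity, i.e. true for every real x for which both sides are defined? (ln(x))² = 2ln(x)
Claim: (ln(x))² = 2ln(x).
Test a specific point where both sides are defined: x = 4.
LHS = (ln(x))² ≈ 1.9218
RHS = 2ln(x) ≈ 2.7726
Since 1.9218 ≠ 2.7726, the equation fails at this point, so it cannot hold for every real x for which both sides are defined.
2ln(x) equals ln(x²), which is not the same as (ln x)².

Conclusion: No, this is NOT an identity.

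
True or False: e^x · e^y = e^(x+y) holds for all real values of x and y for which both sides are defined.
True.

Claim: e^x · e^y = e^(x+y).
Reasoning: This is the law of exponents for a common base: multiplying powers adds exponents. E.g. from the series, (Σ x^j/j!)(Σ y^k/k!) = Σ_m (Σ_{j+k=m} x^j y^k/(j!k!)) = Σ_m (x+y)^m/m! by the binomial theorem.
So the two sides agree for all real values of x and y for which both sides are defined.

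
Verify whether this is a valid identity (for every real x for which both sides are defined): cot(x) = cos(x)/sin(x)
Claim: cot(x) = cos(x)/sin(x).
Reasoning: cot(x) is defined as 1/tan(x) = 1/(sin(x)/cos(x)) = cos(x)/sin(x), wherever sin(x) ≠ 0.
So the two sides agree for every real x for which both sides are defined.

Conclusion: Yes, this is an identity.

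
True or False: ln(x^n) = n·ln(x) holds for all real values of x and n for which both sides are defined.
True.

Claim: ln(x^n) = n·ln(x).
Reasoning: The right side requires x > 0. For x > 0, x^n = (e^(ln x))^n = e^(n·ln x), so taking ln of both sides gives ln(x^n) = n·ln(x).
So the two sides agree for all real values of x and n for which both sides are defined.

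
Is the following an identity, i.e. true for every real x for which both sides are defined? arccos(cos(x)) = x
Claim: arccos(cos(x)) = x.
Test a specific point where both sides are defined: x = -π/3.
LHS = arccos(cos(x)) ≈ 1.0472
RHS = x ≈ -1.0472
Since 1.0472 ≠ -1.0472, the equation fails at this point, so it cannot hold for every real x for which both sides are defined.
arccos only returns values in [0, π], so arccos(cos(x)) = x holds only for x in that interval, not for all real x.

Conclusion: No, this is NOT an identity.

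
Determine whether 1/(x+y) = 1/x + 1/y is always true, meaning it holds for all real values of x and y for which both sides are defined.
Claim: 1/(x+y) = 1/x + 1/y.
Test a specific point where both sides are defined: x = 5, y = 5.
LHS = 1/(x+y) ≈ 0.1000
RHS = 1/x + 1/y ≈ 0.4000
Since 0.1000 ≠ 0.4000, the equation fails at this point, so it cannot hold for all real values of x and y for which both sides are defined.
1/x + 1/y = (x+y)/(xy), which is not 1/(x+y).

Conclusion: No, this is NOT an identity.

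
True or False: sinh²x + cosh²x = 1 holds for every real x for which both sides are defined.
Claim: sinh²x + cosh²x = 1.
Test a specific point where both sides are defined: x = 3.
LHS = sinh²x + cosh²x ≈ 201.7156
RHS = 1 ≈ 1.0000
Since 201.7156 ≠ 1.0000, the equation fails at this point, so it cannot hold for every real x for which both sides are defined.
The correct hyperbolic identity is cosh²x - sinh²x = 1 (a difference); the sum sinh²x + cosh²x equals cosh(2x).

Conclusion: False.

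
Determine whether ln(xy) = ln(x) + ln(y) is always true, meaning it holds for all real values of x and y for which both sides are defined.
Claim: ln(xy) = ln(x) + ln(y).
Reasoning: Both sides are simultaneously defined only when x, y > 0. Write x = e^p, y = e^q (p = ln x, q = ln y). Then xy = e^p · e^q = e^(p+q), so ln(xy) = p + q = ln(x) + ln(y).
So the two sides agree for all real values of x and y for which both sides are defined.

Conclusion: Yes, this is an identity.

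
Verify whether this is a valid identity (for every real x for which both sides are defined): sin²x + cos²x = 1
Yes, this is an identity.

Claim: sin²x + cos²x = 1.
Reasoning: The point (cos x, sin x) lies on the unit circle X² + Y² = 1, so cos²x + sin²x = 1 for every real x.
So the two sides agree for every real x for which both sides are defined.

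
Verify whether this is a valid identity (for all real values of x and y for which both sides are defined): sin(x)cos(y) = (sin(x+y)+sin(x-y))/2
Claim: sin(x)cos(y) = (sin(x+y)+sin(x-y))/2.
Reasoning: sin(x+y) = sin(x)cos(y) + cos(x)sin(y) and sin(x-y) = sin(x)cos(y) - cos(x)sin(y). Adding, sin(x+y) + sin(x-y) = 2sin(x)cos(y); divide by 2.
So the two sides agree for all real values of x and y for which both sides are defined.

Conclusion: Yes, this is an identity.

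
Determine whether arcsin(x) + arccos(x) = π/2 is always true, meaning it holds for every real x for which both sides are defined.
Yes, this is an identity.

Claim: arcsin(x) + arccos(x) = π/2.
Reasoning: Both sides are defined for -1 ≤ x ≤ 1. Let θ = arcsin(x), so sin θ = x and θ ∈ [-π/2, π/2]. Then cos(π/2 - θ) = sin θ = x and π/2 - θ ∈ [0, π], which is exactly the range of arccos, so arccos(x) = π/2 - θ. Adding: arcsin(x) + arccos(x) = θ + (π/2 - θ) = π/2.
So the two sides agree for every real x for which both sides are defined.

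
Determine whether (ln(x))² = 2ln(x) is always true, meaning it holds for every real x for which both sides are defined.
No, this is NOT an identity.

Claim: (ln(x))² = 2ln(x).
Test a specific point where both sides are defined: x = 3.
LHS = (ln(x))² ≈ 1.2069
RHS = 2ln(x) ≈ 2.1972
Since 1.2069 ≠ 2.1972, the equation fails at this point, so it cannot hold for every real x for which both sides are defined.
2ln(x) equals ln(x²), which is not the same as (ln x)².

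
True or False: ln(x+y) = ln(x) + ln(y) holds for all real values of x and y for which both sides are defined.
Claim: ln(x+y) = ln(x) + ln(y).
Test a specific point where both sides are defined: x = 1, y = 2.
LHS = ln(x+y) ≈ 1.0986
RHS = ln(x) + ln(y) ≈ 0.6931
Since 1.0986 ≠ 0.6931, the equation fails at this point, so it cannot hold for all real values of x and y for which both sides are defined.
ln(x) + ln(y) = ln(xy), not ln(x+y).

Conclusion: False.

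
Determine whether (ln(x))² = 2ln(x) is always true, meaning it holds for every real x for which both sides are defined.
Claim: (ln(x))² = 2ln(x).
Test a specific point where both sides are defined: x = 5.
LHS = (ln(x))² ≈ 2.5903
RHS = 2ln(x) ≈ 3.2189
Since 2.5903 ≠ 3.2189, the equation fails at this point, so it cannot hold for every real x for which both sides are defined.
2ln(x) equals ln(x²), which is not the same as (ln x)².

Conclusion: No, this is NOT an identity.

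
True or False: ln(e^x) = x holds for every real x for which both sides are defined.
True.

Claim: ln(e^x) = x.
Reasoning: ln is the inverse of the exponential: ln(e^x) asks for the exponent p with e^p = e^x, and since e^p is one-to-one that exponent is p = x.
So the two sides agree for every real x for which both sides are defined.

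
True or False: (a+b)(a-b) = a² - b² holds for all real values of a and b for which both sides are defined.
True.

Claim: (a+b)(a-b) = a² - b².
Reasoning: Expand: (a+b)(a-b) = a² - ab + ba - b² = a² - b² (the cross terms cancel).
So the two sides agree for all real values of a and b for which both sides are defined.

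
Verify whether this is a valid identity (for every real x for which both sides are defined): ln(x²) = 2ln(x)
Claim: ln(x²) = 2ln(x).
Reasoning: The right side requires x > 0. For x > 0, x² = (e^(ln x))² = e^(2ln x), so ln(x²) = 2ln(x). (For x < 0 the right side is undefined, so those values are outside the claim.)
So the two sides agree for every real x for which both sides are defined.

Conclusion: Yes, this is an identity.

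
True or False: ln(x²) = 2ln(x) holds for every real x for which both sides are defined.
Claim: ln(x²) = 2ln(x).
Reasoning: The right side requires x > 0. For x > 0, x² = (e^(ln x))² = e^(2ln x), so ln(x²) = 2ln(x). (For x < 0 the right side is undefined, so those values are outside the claim.)
So the two sides agree for every real x for which both sides are defined.

Conclusion: True.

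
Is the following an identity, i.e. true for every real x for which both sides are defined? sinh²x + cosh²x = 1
Claim: sinh²x + cosh²x = 1.
Test a specific point where both sides are defined: x = 4.
LHS = sinh²x + cosh²x ≈ 1490.4792
RHS = 1 ≈ 1.0000
Since 1490.4792 ≠ 1.0000, the equation fails at this point, so it cannot hold for every real x for which both sides are defined.
The correct hyperbolic identity is cosh²x - sinh²x = 1 (a difference); the sum sinh²x + cosh²x equals cosh(2x).

Conclusion: No, this is NOT an identity.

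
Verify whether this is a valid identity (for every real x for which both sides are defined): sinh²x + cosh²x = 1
Claim: sinh²x + cosh²x = 1.
Test a specific point where both sides are defined: x = 3/2.
LHS = sinh²x + cosh²x ≈ 10.0677
RHS = 1 ≈ 1.0000
Since 10.0677 ≠ 1.0000, the equation fails at this point, so it cannot hold for every real x for which both sides are defined.
The correct hyperbolic identity is cosh²x - sinh²x = 1 (a difference); the sum sinh²x + cosh²x equals cosh(2x).

Conclusion: No, this is NOT an identity.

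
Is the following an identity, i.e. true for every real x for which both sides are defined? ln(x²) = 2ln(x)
Claim: ln(x²) = 2ln(x).
Reasoning: The right side requires x > 0. For x > 0, x² = (e^(ln x))² = e^(2ln x), so ln(x²) = 2ln(x). (For x < 0 the right side is undefined, so those values are outside the claim.)
So the two sides agree for every real x for which both sides are defined.

Conclusion: Yes, this is an identity.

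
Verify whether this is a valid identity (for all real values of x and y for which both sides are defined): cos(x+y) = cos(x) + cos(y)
Claim: cos(x+y) = cos(x) + cos(y).
Test a specific point where both sides are defined: x = -π/2, y = -π/2.
LHS = cos(x+y) ≈ -1.0000
RHS = cos(x) + cos(y) ≈ 0.0000
Since -1.0000 ≠ 0.0000, the equation fails at this point, so it cannot hold for all real values of x and y for which both sides are defined.
The correct expansion is cos(x+y) = cos(x)cos(y) - sin(x)sin(y); cosine is not additive.

Conclusion: No, this is NOT an identity.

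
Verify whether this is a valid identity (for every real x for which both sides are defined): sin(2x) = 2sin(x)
Claim: sin(2x) = 2sin(x).
Test a specific point where both sides are defined: x = -π/6.
LHS = sin(2x) ≈ -0.8660
RHS = 2sin(x) ≈ -1.0000
Since -0.8660 ≠ -1.0000, the equation fails at this point, so it cannot hold for every real x for which both sides are defined.
The correct double-angle formula is sin(2x) = 2sin(x)cos(x).

Conclusion: No, this is NOT an identity.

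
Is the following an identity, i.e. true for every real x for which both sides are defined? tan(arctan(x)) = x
Yes, this is an identity.

Claim: tan(arctan(x)) = x.
Reasoning: For every real x, arctan(x) is by definition the angle in (-π/2, π/2) whose tangent equals x. Taking the tangent of that angle returns x.
So the two sides agree for every real x for which both sides are defined.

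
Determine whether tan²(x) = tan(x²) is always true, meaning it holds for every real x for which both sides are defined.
No, this is NOT an identity.

Claim: tan²(x) = tan(x²).
Test a specific point where both sides are defined: x = π.
LHS = tan²(x) ≈ 0.0000
RHS = tan(x²) ≈ 0.4767
Since 0.0000 ≠ 0.4767, the equation fails at this point, so it cannot hold for every real x for which both sides are defined.
tan²(x) means (tan x)², squaring the output; tan(x²) squares the input. These are different functions.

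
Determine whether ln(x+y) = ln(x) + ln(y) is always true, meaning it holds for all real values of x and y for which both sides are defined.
No, this is NOT an identity.

Claim: ln(x+y) = ln(x) + ln(y).
Test a specific point where both sides are defined: x = 1/2, y = 3.
LHS = ln(x+y) ≈ 1.2528
RHS = ln(x) + ln(y) ≈ 0.4055
Since 1.2528 ≠ 0.4055, the equation fails at this point, so it cannot hold for all real values of x and y for which both sides are defined.
ln(x) + ln(y) = ln(xy), not ln(x+y).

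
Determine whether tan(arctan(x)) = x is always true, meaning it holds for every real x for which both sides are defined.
Claim: tan(arctan(x)) = x.
Reasoning: For every real x, arctan(x) is by definition the angle in (-π/2, π/2) whose tangent equals x. Taking the tangent of that angle returns x.
So the two sides agree for every real x for which both sides are defined.

Conclusion: Yes, this is an identity.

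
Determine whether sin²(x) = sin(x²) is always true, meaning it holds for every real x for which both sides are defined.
No, this is NOT an identity.

Claim: sin²(x) = sin(x²).
Test a specific point where both sides are defined: x = -π/4.
LHS = sin²(x) ≈ 0.5000
RHS = sin(x²) ≈ 0.5785
Since 0.5000 ≠ 0.5785, the equation fails at this point, so it cannot hold for every real x for which both sides are defined.
sin²(x) means (sin x)², squaring the output; sin(x²) squares the input. These are different functions.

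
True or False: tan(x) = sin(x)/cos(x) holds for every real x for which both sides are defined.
True.

Claim: tan(x) = sin(x)/cos(x).
Reasoning: For an angle x whose terminal point on the unit circle is (cos x, sin x), tan(x) is defined as the ratio (second coordinate)/(first coordinate) = sin(x)/cos(x), wherever cos(x) ≠ 0.
So the two sides agree for every real x for which both sides are defined.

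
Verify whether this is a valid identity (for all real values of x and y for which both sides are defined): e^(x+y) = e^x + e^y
No, this is NOT an identity.

Claim: e^(x+y) = e^x + e^y.
Test a specific point where both sides are defined: x = 4, y = 5.
LHS = e^(x+y) ≈ 8103.0839
RHS = e^x + e^y ≈ 203.0113
Since 8103.0839 ≠ 203.0113, the equation fails at this point, so it cannot hold for all real values of x and y for which both sides are defined.
The correct rule is e^(x+y) = e^x · e^y (a product, not a sum).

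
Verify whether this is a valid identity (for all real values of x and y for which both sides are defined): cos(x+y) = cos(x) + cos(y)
No, this is NOT an identity.

Claim: cos(x+y) = cos(x) + cos(y).
Test a specific point where both sides are defined: x = π/2, y = π/6.
LHS = cos(x+y) ≈ -0.5000
RHS = cos(x) + cos(y) ≈ 0.8660
Since -0.5000 ≠ 0.8660, the equation fails at this point, so it cannot hold for all real values of x and y for which both sides are defined.
The correct expansion is cos(x+y) = cos(x)cos(y) - sin(x)sin(y); cosine is not additive.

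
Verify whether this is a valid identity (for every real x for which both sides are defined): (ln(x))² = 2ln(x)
No, this is NOT an identity.

Claim: (ln(x))² = 2ln(x).
Test a specific point where both sides are defined: x = 4.
LHS = (ln(x))² ≈ 1.9218
RHS = 2ln(x) ≈ 2.7726
Since 1.9218 ≠ 2.7726, the equation fails at this point, so it cannot hold for every real x for which both sides are defined.
2ln(x) equals ln(x²), which is not the same as (ln x)².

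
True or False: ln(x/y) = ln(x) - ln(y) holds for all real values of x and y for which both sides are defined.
True.

Claim: ln(x/y) = ln(x) - ln(y).
Reasoning: Both sides are simultaneously defined only when x, y > 0. Write x = e^p, y = e^q. Then x/y = e^(p-q), so ln(x/y) = p - q = ln(x) - ln(y).
So the two sides agree for all real values of x and y for which both sides are defined.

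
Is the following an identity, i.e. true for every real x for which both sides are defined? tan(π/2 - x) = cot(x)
Yes, this is an identity.

Claim: tan(π/2 - x) = cot(x).
Reasoning: tan(π/2 - x) = sin(π/2 - x)/cos(π/2 - x) = cos(x)/sin(x) = cot(x), using the cofunction identities sin(π/2 - x) = cos(x) and cos(π/2 - x) = sin(x).
So the two sides agree for every real x for which both sides are defined.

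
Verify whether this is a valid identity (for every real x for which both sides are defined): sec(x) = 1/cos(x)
Yes, this is an identity.

Claim: sec(x) = 1/cos(x).
Reasoning: sec(x) is by definition the reciprocal of cos(x), wherever cos(x) ≠ 0.
So the two sides agree for every real x for which both sides are defined.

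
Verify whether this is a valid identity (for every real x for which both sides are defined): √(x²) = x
No, this is NOT an identity.

Claim: √(x²) = x.
Test a specific point where both sides are defined: x = -1.
LHS = √(x²) ≈ 1.0000
RHS = x ≈ -1.0000
Since 1.0000 ≠ -1.0000, the equation fails at this point, so it cannot hold for every real x for which both sides are defined.
√(x²) = |x|, which differs from x whenever x < 0 (both sides are defined for every real x).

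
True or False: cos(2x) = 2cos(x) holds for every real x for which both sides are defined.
False.

Claim: cos(2x) = 2cos(x).
Test a specific point where both sides are defined: x = -π/2.
LHS = cos(2x) ≈ -1.0000
RHS = 2cos(x) ≈ 0.0000
Since -1.0000 ≠ 0.0000, the equation fails at this point, so it cannot hold for every real x for which both sides are defined.
The correct double-angle formula is cos(2x) = cos²x - sin²x.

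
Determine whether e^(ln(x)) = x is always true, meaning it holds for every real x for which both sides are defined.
Yes, this is an identity.

Claim: e^(ln(x)) = x.
Reasoning: For x > 0, ln(x) is by definition the exponent p such that e^p = x. Raising e to that exponent therefore returns x: e^(ln x) = x.
So the two sides agree for every real x for which both sides are defined.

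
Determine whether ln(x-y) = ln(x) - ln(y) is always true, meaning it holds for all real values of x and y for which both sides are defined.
Claim: ln(x-y) = ln(x) - ln(y).
Test a specific point where both sides are defined: x = 3, y = 3/2.
LHS = ln(x-y) ≈ 0.4055
RHS = ln(x) - ln(y) ≈ 0.6931
Since 0.4055 ≠ 0.6931, the equation fails at this point, so it cannot hold for all real values of x and y for which both sides are defined.
ln(x) - ln(y) = ln(x/y), not ln(x-y).

Conclusion: No, this is NOT an identity.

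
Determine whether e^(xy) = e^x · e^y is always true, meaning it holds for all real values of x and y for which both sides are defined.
Claim: e^(xy) = e^x · e^y.
Test a specific point where both sides are defined: x = 3/2, y = 5.
LHS = e^(xy) ≈ 1808.0424
RHS = e^x · e^y ≈ 665.1416
Since 1808.0424 ≠ 665.1416, the equation fails at this point, so it cannot hold for all real values of x and y for which both sides are defined.
e^x · e^y = e^(x+y), not e^(xy).

Conclusion: No, this is NOT an identity.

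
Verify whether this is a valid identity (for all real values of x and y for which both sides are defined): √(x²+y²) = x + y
Claim: √(x²+y²) = x + y.
Test a specific point where both sides are defined: x = 4, y = 1.
LHS = √(x²+y²) ≈ 4.1231
RHS = x + y ≈ 5.0000
Since 4.1231 ≠ 5.0000, the equation fails at this point, so it cannot hold for all real values of x and y for which both sides are defined.
(x+y)² = x² + 2xy + y², not x² + y², so the square root does not split this way.

Conclusion: No, this is NOT an identity.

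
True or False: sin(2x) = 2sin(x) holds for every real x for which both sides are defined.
False.

Claim: sin(2x) = 2sin(x).
Test a specific point where both sides are defined: x = π/6.
LHS = sin(2x) ≈ 0.8660
RHS = 2sin(x) ≈ 1.0000
Since 0.8660 ≠ 1.0000, the equation fails at this point, so it cannot hold for every real x for which both sides are defined.
The correct double-angle formula is sin(2x) = 2sin(x)cos(x).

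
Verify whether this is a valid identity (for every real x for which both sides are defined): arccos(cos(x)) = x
Claim: arccos(cos(x)) = x.
Test a specific point where both sides are defined: x = -π/4.
LHS = arccos(cos(x)) ≈ 0.7854
RHS = x ≈ -0.7854
Since 0.7854 ≠ -0.7854, the equation fails at this point, so it cannot hold for every real x for which both sides are defined.
arccos only returns values in [0, π], so arccos(cos(x)) = x holds only for x in that interval, not for all real x.

Conclusion: No, this is NOT an identity.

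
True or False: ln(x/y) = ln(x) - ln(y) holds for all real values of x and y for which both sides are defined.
Claim: ln(x/y) = ln(x) - ln(y).
Reasoning: Both sides are simultaneously defined only when x, y > 0. Write x = e^p, y = e^q. Then x/y = e^(p-q), so ln(x/y) = p - q = ln(x) - ln(y).
So the two sides agree for all real values of x and y for which both sides are defined.

Conclusion: True.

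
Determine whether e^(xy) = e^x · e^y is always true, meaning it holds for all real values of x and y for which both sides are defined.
Claim: e^(xy) = e^x · e^y.
Test a specific point where both sides are defined: x = 4, y = 1/2.
LHS = e^(xy) ≈ 7.3891
RHS = e^x · e^y ≈ 90.0171
Since 7.3891 ≠ 90.0171, the equation fails at this point, so it cannot hold for all real values of x and y for which both sides are defined.
e^x · e^y = e^(x+y), not e^(xy).

Conclusion: No, this is NOT an identity.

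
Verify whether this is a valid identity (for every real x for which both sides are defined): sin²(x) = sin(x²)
No, this is NOT an identity.

Claim: sin²(x) = sin(x²).
Test a specific point where both sides are defined: x = -π/4.
LHS = sin²(x) ≈ 0.5000
RHS = sin(x²) ≈ 0.5785
Since 0.5000 ≠ 0.5785, the equation fails at this point, so it cannot hold for every real x for which both sides are defined.
sin²(x) means (sin x)², squaring the output; sin(x²) squares the input. These are different functions.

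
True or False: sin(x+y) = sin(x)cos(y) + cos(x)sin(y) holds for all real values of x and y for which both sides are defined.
Claim: sin(x+y) = sin(x)cos(y) + cos(x)sin(y).
Reasoning: By Euler's formula e^(i(x+y)) = e^(ix)·e^(iy) = (cos x + i·sin x)(cos y + i·sin y). The imaginary part of the left side is sin(x+y); the imaginary part of the product is sin(x)cos(y) + cos(x)sin(y).
So the two sides agree for all real values of x and y for which both sides are defined.

Conclusion: True.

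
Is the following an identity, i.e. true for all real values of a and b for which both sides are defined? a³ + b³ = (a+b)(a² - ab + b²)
Yes, this is an identity.

Claim: a³ + b³ = (a+b)(a² - ab + b²).
Reasoning: Expand the right side: (a+b)(a² - ab + b²) = a³ - a²b + ab² + a²b - ab² + b³ = a³ + b³ (the middle terms cancel in pairs).
So the two sides agree for all real values of a and b for which both sides are defined.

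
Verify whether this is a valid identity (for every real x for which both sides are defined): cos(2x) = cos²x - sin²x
Claim: cos(2x) = cos²x - sin²x.
Reasoning: Put y = x in the addition formula cos(x+y) = cos(x)cos(y) - sin(x)sin(y): cos(2x) = cos²x - sin²x.
So the two sides agree for every real x for which both sides are defined.

Conclusion: Yes, this is an identity.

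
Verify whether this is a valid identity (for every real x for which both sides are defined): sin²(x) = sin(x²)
Claim: sin²(x) = sin(x²).
Test a specific point where both sides are defined: x = 2π/3.
LHS = sin²(x) ≈ 0.7500
RHS = sin(x²) ≈ -0.9474
Since 0.7500 ≠ -0.9474, the equation fails at this point, so it cannot hold for every real x for which both sides are defined.
sin²(x) means (sin x)², squaring the output; sin(x²) squares the input. These are different functions.

Conclusion: No, this is NOT an identity.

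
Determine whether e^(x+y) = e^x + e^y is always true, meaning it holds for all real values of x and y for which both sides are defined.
No, this is NOT an identity.

Claim: e^(x+y) = e^x + e^y.
Test a specific point where both sides are defined: x = 3/2, y = 5.
LHS = e^(x+y) ≈ 665.1416
RHS = e^x + e^y ≈ 152.8948
Since 665.1416 ≠ 152.8948, the equation fails at this point, so it cannot hold for all real values of x and y for which both sides are defined.
The correct rule is e^(x+y) = e^x · e^y (a product, not a sum).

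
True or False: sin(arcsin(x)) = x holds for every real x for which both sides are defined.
True.

Claim: sin(arcsin(x)) = x.
Reasoning: For -1 ≤ x ≤ 1 (where arcsin is defined), arcsin(x) is by definition an angle whose sine equals x. Taking the sine of that angle returns x. (Note the other order, arcsin(sin x) = x, is NOT an identity.)
So the two sides agree for every real x for which both sides are defined.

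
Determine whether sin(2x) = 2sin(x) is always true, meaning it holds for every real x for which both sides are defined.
Claim: sin(2x) = 2sin(x).
Test a specific point where both sides are defined: x = π/2.
LHS = sin(2x) ≈ 0.0000
RHS = 2sin(x) ≈ 2.0000
Since 0.0000 ≠ 2.0000, the equation fails at this point, so it cannot hold for every real x for which both sides are defined.
The correct double-angle formula is sin(2x) = 2sin(x)cos(x).

Conclusion: No, this is NOT an identity.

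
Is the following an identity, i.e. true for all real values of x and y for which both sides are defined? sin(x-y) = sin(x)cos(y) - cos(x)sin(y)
Yes, this is an identity.

Claim: sin(x-y) = sin(x)cos(y) - cos(x)sin(y).
Reasoning: Replace y by -y in sin(x+y) = sin(x)cos(y) + cos(x)sin(y) and use cos(-y) = cos(y), sin(-y) = -sin(y): sin(x-y) = sin(x)cos(y) - cos(x)sin(y).
So the two sides agree for all real values of x and y for which both sides are defined.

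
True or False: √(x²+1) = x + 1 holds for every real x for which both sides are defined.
False.

Claim: √(x²+1) = x + 1.
Test a specific point where both sides are defined: x = 2.
LHS = √(x²+1) ≈ 2.2361
RHS = x + 1 ≈ 3.0000
Since 2.2361 ≠ 3.0000, the equation fails at this point, so it cannot hold for every real x for which both sides are defined.
(x+1)² = x² + 2x + 1 ≠ x² + 1 unless x = 0.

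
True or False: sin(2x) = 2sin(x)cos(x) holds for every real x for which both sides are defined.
True.

Claim: sin(2x) = 2sin(x)cos(x).
Reasoning: Put y = x in the addition formula sin(x+y) = sin(x)cos(y) + cos(x)sin(y): sin(2x) = sin(x)cos(x) + cos(x)sin(x) = 2sin(x)cos(x).
So the two sides agree for every real x for which both sides are defined.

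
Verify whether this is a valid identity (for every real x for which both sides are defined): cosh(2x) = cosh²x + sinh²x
Yes, this is an identity.

Claim: cosh(2x) = cosh²x + sinh²x.
Reasoning: cosh²x = (e^(2x) + 2 + e^(-2x))/4 and sinh²x = (e^(2x) - 2 + e^(-2x))/4. Adding gives (2e^(2x) + 2e^(-2x))/4 = (e^(2x) + e^(-2x))/2 = cosh(2x).
So the two sides agree for every real x for which both sides are defined.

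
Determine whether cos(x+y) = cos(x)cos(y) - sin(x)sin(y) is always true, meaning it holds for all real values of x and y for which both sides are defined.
Claim: cos(x+y) = cos(x)cos(y) - sin(x)sin(y).
Reasoning: By Euler's formula e^(i(x+y)) = e^(ix)·e^(iy) = (cos x + i·sin x)(cos y + i·sin y). The real part of the left side is cos(x+y); the real part of the product is cos(x)cos(y) - sin(x)sin(y) (since i·i = -1).
So the two sides agree for all real values of x and y for which both sides are defined.

Conclusion: Yes, this is an identity.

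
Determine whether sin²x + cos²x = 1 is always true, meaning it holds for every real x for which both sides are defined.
Yes, this is an identity.

Claim: sin²x + cos²x = 1.
Reasoning: The point (cos x, sin x) lies on the unit circle X² + Y² = 1, so cos²x + sin²x = 1 for every real x.
So the two sides agree for every real x for which both sides are defined.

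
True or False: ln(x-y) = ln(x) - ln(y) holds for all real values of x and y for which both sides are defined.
False.

Claim: ln(x-y) = ln(x) - ln(y).
Test a specific point where both sides are defined: x = 4, y = 1/2.
LHS = ln(x-y) ≈ 1.2528
RHS = ln(x) - ln(y) ≈ 2.0794
Since 1.2528 ≠ 2.0794, the equation fails at this point, so it cannot hold for all real values of x and y for which both sides are defined.
ln(x) - ln(y) = ln(x/y), not ln(x-y).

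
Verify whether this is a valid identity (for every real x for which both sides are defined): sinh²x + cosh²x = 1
No, this is NOT an identity.

Claim: sinh²x + cosh²x = 1.
Test a specific point where both sides are defined: x = -2.
LHS = sinh²x + cosh²x ≈ 27.3082
RHS = 1 ≈ 1.0000
Since 27.3082 ≠ 1.0000, the equation fails at this point, so it cannot hold for every real x for which both sides are defined.
The correct hyperbolic identity is cosh²x - sinh²x = 1 (a difference); the sum sinh²x + cosh²x equals cosh(2x).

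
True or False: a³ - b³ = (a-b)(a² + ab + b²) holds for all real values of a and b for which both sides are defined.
True.

Claim: a³ - b³ = (a-b)(a² + ab + b²).
Reasoning: Expand the right side: (a-b)(a² + ab + b²) = a³ + a²b + ab² - a²b - ab² - b³ = a³ - b³ (the middle terms cancel in pairs).
So the two sides agree for all real values of a and b for which both sides are defined.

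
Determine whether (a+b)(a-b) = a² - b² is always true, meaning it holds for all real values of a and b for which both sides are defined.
Yes, this is an identity.

Claim: (a+b)(a-b) = a² - b².
Reasoning: Expand: (a+b)(a-b) = a² - ab + ba - b² = a² - b² (the cross terms cancel).
So the two sides agree for all real values of a and b for which both sides are defined.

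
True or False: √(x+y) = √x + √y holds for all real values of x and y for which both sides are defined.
False.

Claim: √(x+y) = √x + √y.
Test a specific point where both sides are defined: x = 2, y = 1/2.
LHS = √(x+y) ≈ 1.5811
RHS = √x + √y ≈ 2.1213
Since 1.5811 ≠ 2.1213, the equation fails at this point, so it cannot hold for all real values of x and y for which both sides are defined.
Squaring the right side gives x + 2√(xy) + y, not x + y.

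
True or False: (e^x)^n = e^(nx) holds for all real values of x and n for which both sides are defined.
True.

Claim: (e^x)^n = e^(nx).
Reasoning: e^x is a positive real number, and for a positive base B and real exponent n, B^n = e^(n·ln B). With B = e^x, ln B = x, so (e^x)^n = e^(n·x).
So the two sides agree for all real values of x and n for which both sides are defined.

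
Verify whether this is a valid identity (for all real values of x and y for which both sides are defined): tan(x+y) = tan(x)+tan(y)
Claim: tan(x+y) = tan(x)+tan(y).
Test a specific point where both sides are defined: x = 3π/4, y = π/6.
LHS = tan(x+y) ≈ -0.2679
RHS = tan(x)+tan(y) ≈ -0.4226
Since -0.2679 ≠ -0.4226, the equation fails at this point, so it cannot hold for all real values of x and y for which both sides are defined.
The correct formula is tan(x+y) = (tan(x) + tan(y))/(1 - tan(x)tan(y)).

Conclusion: No, this is NOT an identity.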